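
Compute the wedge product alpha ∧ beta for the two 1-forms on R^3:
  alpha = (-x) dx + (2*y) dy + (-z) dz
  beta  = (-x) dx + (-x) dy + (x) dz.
alpha ∧ beta = (x*(x + 2*y)) dx ∧ dy + (-x*(x + z)) dx ∧ dz + (x*(2*y - z)) dy ∧ dz

Distribute the wedge, using dx_i ∧ dx_j = -dx_j ∧ dx_i and dx_i ∧ dx_i = 0. For each pair (i, j) with i < j, the coefficient of dx_i ∧ dx_j in alpha ∧ beta is (alpha_i * beta_j - alpha_j * beta_i). Collecting: alpha ∧ beta = (x*(x + 2*y)) dx ∧ dy + (-x*(x + z)) dx ∧ dz + (x*(2*y - z)) dy ∧ dz.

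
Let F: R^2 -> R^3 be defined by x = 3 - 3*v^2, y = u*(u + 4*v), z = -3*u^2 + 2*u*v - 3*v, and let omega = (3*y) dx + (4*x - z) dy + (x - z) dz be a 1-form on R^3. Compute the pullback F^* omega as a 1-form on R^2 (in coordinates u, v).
F^* omega = (-12*u^3 + 26*u^2*v - 18*u*v^2 - 12*u*v + 6*u - 54*v^3 + 18*v^2 + 54*v) du + (18*u^3 - 30*u^2*v - 9*u^2 - 126*u*v^2 + 24*u*v + 54*u + 9*v^2 - 9*v - 9) dv

Using F^*(f dg) = (f ∘ F) d(g ∘ F), substitute each coordinate x_i by F_i(u, v) in f_i, and replace dx_i by d F_i = (∂F_i/∂u) du + (∂F_i/∂v) dv.
  For the x component: f_1(F) = 3*u*(u + 4*v); d F_1 = (0) du + (-6*v) dv
  For the y component: f_2(F) = 3*u^2 - 2*u*v - 12*v^2 + 3*v + 12; d F_2 = (2*u + 4*v) du + (4*u) dv
  For the z component: f_3(F) = 3*u^2 - 2*u*v - 3*v^2 + 3*v + 3; d F_3 = (-6*u + 2*v) du + (2*u - 3) dv
Combining and collecting du, dv coefficients:
  coeff of du: -12*u^3 + 26*u^2*v - 18*u*v^2 - 12*u*v + 6*u - 54*v^3 + 18*v^2 + 54*v
  coeff of dv: 18*u^3 - 30*u^2*v - 9*u^2 - 126*u*v^2 + 24*u*v + 54*u + 9*v^2 - 9*v - 9
F^* omega = (-12*u^3 + 26*u^2*v - 18*u*v^2 - 12*u*v + 6*u - 54*v^3 + 18*v^2 + 54*v) du + (18*u^3 - 30*u^2*v - 9*u^2 - 126*u*v^2 + 24*u*v + 54*u + 9*v^2 - 9*v - 9) dv.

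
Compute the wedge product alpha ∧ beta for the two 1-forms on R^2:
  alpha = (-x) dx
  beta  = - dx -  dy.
alpha ∧ beta = (x) dx ∧ dy

Distribute the wedge, using dx_i ∧ dx_j = -dx_j ∧ dx_i and dx_i ∧ dx_i = 0. For each pair (i, j) with i < j, the coefficient of dx_i ∧ dx_j in alpha ∧ beta is (alpha_i * beta_j - alpha_j * beta_i). Collecting: alpha ∧ beta = (x) dx ∧ dy.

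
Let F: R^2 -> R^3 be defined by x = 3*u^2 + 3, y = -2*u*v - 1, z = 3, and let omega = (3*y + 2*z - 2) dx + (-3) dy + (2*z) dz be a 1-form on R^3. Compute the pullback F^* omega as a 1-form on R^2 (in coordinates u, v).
F^* omega = (-36*u^2*v + 6*u + 6*v) du + (6*u) dv

Using F^*(f dg) = (f ∘ F) d(g ∘ F), substitute each coordinate x_i by F_i(u, v) in f_i, and replace dx_i by d F_i = (∂F_i/∂u) du + (∂F_i/∂v) dv.
  For the x component: f_1(F) = -6*u*v + 1; d F_1 = (6*u) du + (0) dv
  For the y component: f_2(F) = -3; d F_2 = (-2*v) du + (-2*u) dv
  For the z component: f_3(F) = 6; d F_3 = (0) du + (0) dv
Combining and collecting du, dv coefficients:
  coeff of du: -36*u^2*v + 6*u + 6*v
  coeff of dv: 6*u
F^* omega = (-36*u^2*v + 6*u + 6*v) du + (6*u) dv.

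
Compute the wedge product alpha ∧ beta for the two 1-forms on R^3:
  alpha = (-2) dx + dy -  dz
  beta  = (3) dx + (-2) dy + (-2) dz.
alpha ∧ beta = (1) dx ∧ dy + (7) dx ∧ dz + (-4) dy ∧ dz

Distribute the wedge, using dx_i ∧ dx_j = -dx_j ∧ dx_i and dx_i ∧ dx_i = 0. For each pair (i, j) with i < j, the coefficient of dx_i ∧ dx_j in alpha ∧ beta is (alpha_i * beta_j - alpha_j * beta_i). Collecting: alpha ∧ beta = (1) dx ∧ dy + (7) dx ∧ dz + (-4) dy ∧ dz.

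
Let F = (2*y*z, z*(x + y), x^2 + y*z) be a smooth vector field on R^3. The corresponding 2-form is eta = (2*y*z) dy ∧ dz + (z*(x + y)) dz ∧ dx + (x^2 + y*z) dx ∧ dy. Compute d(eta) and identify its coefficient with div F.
d(eta) = (y + z) dx ∧ dy ∧ dz; div F = y + z

For a 2-form in R^3 of the form above, applying d gives a 3-form with coefficient ∂P/∂x + ∂Q/∂y + ∂R/∂z:
  ∂P/∂x = 0
  ∂Q/∂y = z
  ∂R/∂z = y
Sum = y + z, which is exactly div F.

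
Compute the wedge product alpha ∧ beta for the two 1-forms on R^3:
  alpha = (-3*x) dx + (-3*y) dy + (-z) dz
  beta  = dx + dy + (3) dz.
alpha ∧ beta = (-3*x + 3*y) dx ∧ dy + (-9*x + z) dx ∧ dz + (-9*y + z) dy ∧ dz

Distribute the wedge, using dx_i ∧ dx_j = -dx_j ∧ dx_i and dx_i ∧ dx_i = 0. For each pair (i, j) with i < j, the coefficient of dx_i ∧ dx_j in alpha ∧ beta is (alpha_i * beta_j - alpha_j * beta_i). Collecting: alpha ∧ beta = (-3*x + 3*y) dx ∧ dy + (-9*x + z) dx ∧ dz + (-9*y + z) dy ∧ dz.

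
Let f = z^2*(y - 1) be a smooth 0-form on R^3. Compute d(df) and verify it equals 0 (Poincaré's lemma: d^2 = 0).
d(df) = 0

Step 1: df = sum_i (∂f/∂x_i) dx_i = (0) dx + (z^2) dy + (2*z*(y - 1)) dz.
Step 2: Apply d again. Using the 1-form formula, the coefficient of dx ∧ dy in d(df) is ∂^2 f/∂x ∂y - ∂^2 f/∂y ∂x = (0) - (0) = 0 (equality of mixed partials for smooth f).
Similarly for dx ∧ dz and dy ∧ dz — all coefficients vanish. So d(df) = 0.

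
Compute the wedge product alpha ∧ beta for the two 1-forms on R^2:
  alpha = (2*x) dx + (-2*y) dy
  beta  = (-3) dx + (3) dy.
alpha ∧ beta = (6*x - 6*y) dx ∧ dy

Distribute the wedge, using dx_i ∧ dx_j = -dx_j ∧ dx_i and dx_i ∧ dx_i = 0. For each pair (i, j) with i < j, the coefficient of dx_i ∧ dx_j in alpha ∧ beta is (alpha_i * beta_j - alpha_j * beta_i). Collecting: alpha ∧ beta = (6*x - 6*y) dx ∧ dy.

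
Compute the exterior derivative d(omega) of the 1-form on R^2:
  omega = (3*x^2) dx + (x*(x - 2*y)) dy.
d(omega) = (2*x - 2*y) dx ∧ dy

For a 1-form omega = sum_i f_i dx_i, the exterior derivative is
  d(omega) = sum_{i < j} (∂f_j/∂x_i - ∂f_i/∂x_j) dx_i ∧ dx_j.
  coefficient of dx ∧ dy: ∂f_2/∂x - ∂f_1/∂y = ∂(x*(x - 2*y))/∂x - ∂(3*x^2)/∂y = 2*x - 2*y
Assembling: d(omega) = (2*x - 2*y) dx ∧ dy.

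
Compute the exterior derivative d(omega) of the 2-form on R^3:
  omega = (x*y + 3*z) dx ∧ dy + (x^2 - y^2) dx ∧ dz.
d(omega) = (2*y + 3) dx ∧ dy ∧ dz

For a 2-form omega = sum_{i<j} g_{ij} dx_i ∧ dx_j, the exterior derivative is
  d(omega) = sum_{i<j} d(g_{ij}) ∧ dx_i ∧ dx_j = sum_{i<j, k} (∂g_{ij}/∂x_k) dx_k ∧ dx_i ∧ dx_j.
Expand each term, using dx_k ∧ dx_i ∧ dx_j = sgn(permutation) dx_{(a)} ∧ dx_{(b)} ∧ dx_{(c)} with (a < b < c) sorted:
  d(x*y + 3*z) includes (∂/∂z)(x*y + 3*z) dz = (3) dz, which multiplied by dx ∧ dy gives (3) dx ∧ dy ∧ dz
  d(x^2 - y^2) includes (∂/∂y)(x^2 - y^2) dy = (-2*y) dy, which multiplied by dx ∧ dz gives (2*y) dx ∧ dy ∧ dz
Collecting like 3-forms: d(omega) = (2*y + 3) dx ∧ dy ∧ dz.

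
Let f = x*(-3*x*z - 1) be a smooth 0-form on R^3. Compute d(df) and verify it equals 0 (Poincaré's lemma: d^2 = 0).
d(df) = 0

Step 1: df = sum_i (∂f/∂x_i) dx_i = (-6*x*z - 1) dx + (0) dy + (-3*x^2) dz.
Step 2: Apply d again. Using the 1-form formula, the coefficient of dx ∧ dy in d(df) is ∂^2 f/∂x ∂y - ∂^2 f/∂y ∂x = (0) - (0) = 0 (equality of mixed partials for smooth f).
Similarly for dx ∧ dz and dy ∧ dz — all coefficients vanish. So d(df) = 0.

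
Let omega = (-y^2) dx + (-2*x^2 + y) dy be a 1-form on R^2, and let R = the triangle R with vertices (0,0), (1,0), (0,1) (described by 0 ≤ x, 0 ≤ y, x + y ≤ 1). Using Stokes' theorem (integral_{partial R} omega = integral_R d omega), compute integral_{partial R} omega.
integral_(partial R) omega = -1/3

Stokes: integral_partial_R omega = integral_R d omega with d omega = (∂Q/∂x - ∂P/∂y) dx ∧ dy.
  ∂Q/∂x = -4*x
  ∂P/∂y = -2*y
  integrand = ∂Q/∂x - ∂P/∂y = -4*x + 2*y.
Integrating over R: integral_0^1 integral_0^{1-x} (-4*x + 2*y) dy dx = -1/3.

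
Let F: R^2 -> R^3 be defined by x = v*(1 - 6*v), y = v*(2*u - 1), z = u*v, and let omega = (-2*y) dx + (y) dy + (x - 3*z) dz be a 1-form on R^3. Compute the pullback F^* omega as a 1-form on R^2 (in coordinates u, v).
F^* omega = (v^2*(u - 6*v - 1)) du + (v*(u^2 + 42*u*v - 7*u - 24*v + 3)) dv

Using F^*(f dg) = (f ∘ F) d(g ∘ F), substitute each coordinate x_i by F_i(u, v) in f_i, and replace dx_i by d F_i = (∂F_i/∂u) du + (∂F_i/∂v) dv.
  For the x component: f_1(F) = 2*v*(1 - 2*u); d F_1 = (0) du + (1 - 12*v) dv
  For the y component: f_2(F) = v*(2*u - 1); d F_2 = (2*v) du + (2*u - 1) dv
  For the z component: f_3(F) = v*(-3*u - 6*v + 1); d F_3 = (v) du + (u) dv
Combining and collecting du, dv coefficients:
  coeff of du: v^2*(u - 6*v - 1)
  coeff of dv: v*(u^2 + 42*u*v - 7*u - 24*v + 3)
F^* omega = (v^2*(u - 6*v - 1)) du + (v*(u^2 + 42*u*v - 7*u - 24*v + 3)) dv.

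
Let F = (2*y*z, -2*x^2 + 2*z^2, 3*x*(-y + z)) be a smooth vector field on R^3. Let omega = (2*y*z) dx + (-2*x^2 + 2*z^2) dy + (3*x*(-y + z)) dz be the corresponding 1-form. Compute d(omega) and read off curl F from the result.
d(omega) = (-3*x - 4*z) dy ∧ dz + (5*y - 3*z) dz ∧ dx + (-4*x - 2*z) dx ∧ dy; curl F = (-3*x - 4*z, 5*y - 3*z, -4*x - 2*z)

d omega = sum_{i<j} (∂f_j/∂x_i - ∂f_i/∂x_j) dx_i ∧ dx_j. Under the identification (dy ∧ dz, dz ∧ dx, dx ∧ dy) ↔ (e_x, e_y, e_z), the coefficients are exactly the components of curl F. Compute:
  ∂R/∂y - ∂Q/∂z = (-3*x) - (4*z) = -3*x - 4*z
  ∂P/∂z - ∂R/∂x = (2*y) - (-3*y + 3*z) = 5*y - 3*z
  ∂Q/∂x - ∂P/∂y = (-4*x) - (2*z) = -4*x - 2*z.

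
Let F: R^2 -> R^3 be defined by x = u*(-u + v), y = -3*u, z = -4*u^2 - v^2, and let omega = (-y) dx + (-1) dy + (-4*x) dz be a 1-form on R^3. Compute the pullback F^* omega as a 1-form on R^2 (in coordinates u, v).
F^* omega = (-32*u^3 + 32*u^2*v - 6*u^2 + 3*u*v + 3) du + (u*(-8*u*v + 3*u + 8*v^2)) dv

Using F^*(f dg) = (f ∘ F) d(g ∘ F), substitute each coordinate x_i by F_i(u, v) in f_i, and replace dx_i by d F_i = (∂F_i/∂u) du + (∂F_i/∂v) dv.
  For the x component: f_1(F) = 3*u; d F_1 = (-2*u + v) du + (u) dv
  For the y component: f_2(F) = -1; d F_2 = (-3) du + (0) dv
  For the z component: f_3(F) = 4*u*(u - v); d F_3 = (-8*u) du + (-2*v) dv
Combining and collecting du, dv coefficients:
  coeff of du: -32*u^3 + 32*u^2*v - 6*u^2 + 3*u*v + 3
  coeff of dv: u*(-8*u*v + 3*u + 8*v^2)
F^* omega = (-32*u^3 + 32*u^2*v - 6*u^2 + 3*u*v + 3) du + (u*(-8*u*v + 3*u + 8*v^2)) dv.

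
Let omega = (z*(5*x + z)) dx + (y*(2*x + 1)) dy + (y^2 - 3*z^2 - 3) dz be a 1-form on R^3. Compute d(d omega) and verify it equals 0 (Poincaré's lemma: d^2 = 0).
d(d omega) = 0

Step 1: d omega = sum_{i<j} (∂f_j/∂x_i - ∂f_i/∂x_j) dx_i ∧ dx_j:
  coeff of dx ∧ dy: 2*y
  coeff of dx ∧ dz: -5*x - 2*z
  coeff of dy ∧ dz: 2*y
Step 2: Apply d again to each 2-form coefficient. The only possible 3-form in R^3 is dx ∧ dy ∧ dz, with coefficient
  ∂(coeff of dy∧dz)/∂x - ∂(coeff of dx∧dz)/∂y + ∂(coeff of dx∧dy)/∂z
  = ∂/∂x (2*y) - ∂/∂y (-5*x - 2*z) + ∂/∂z (2*y).
Each of these terms simplifies to sums of mixed partials that cancel in pairs. The result is 0 (by equality of mixed partials for smooth functions — Schwarz / Clairaut).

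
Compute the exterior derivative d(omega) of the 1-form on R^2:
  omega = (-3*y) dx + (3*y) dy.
d(omega) = (3) dx ∧ dy

For a 1-form omega = sum_i f_i dx_i, the exterior derivative is
  d(omega) = sum_{i < j} (∂f_j/∂x_i - ∂f_i/∂x_j) dx_i ∧ dx_j.
  coefficient of dx ∧ dy: ∂f_2/∂x - ∂f_1/∂y = ∂(3*y)/∂x - ∂(-3*y)/∂y = 3
Assembling: d(omega) = (3) dx ∧ dy.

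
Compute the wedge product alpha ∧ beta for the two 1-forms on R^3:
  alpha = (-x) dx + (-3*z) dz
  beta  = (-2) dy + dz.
alpha ∧ beta = (2*x) dx ∧ dy + (-x) dx ∧ dz + (-6*z) dy ∧ dz

Distribute the wedge, using dx_i ∧ dx_j = -dx_j ∧ dx_i and dx_i ∧ dx_i = 0. For each pair (i, j) with i < j, the coefficient of dx_i ∧ dx_j in alpha ∧ beta is (alpha_i * beta_j - alpha_j * beta_i). Collecting: alpha ∧ beta = (2*x) dx ∧ dy + (-x) dx ∧ dz + (-6*z) dy ∧ dz.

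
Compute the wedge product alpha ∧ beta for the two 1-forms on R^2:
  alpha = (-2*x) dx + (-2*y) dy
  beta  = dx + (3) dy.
alpha ∧ beta = (-6*x + 2*y) dx ∧ dy

Distribute the wedge, using dx_i ∧ dx_j = -dx_j ∧ dx_i and dx_i ∧ dx_i = 0. For each pair (i, j) with i < j, the coefficient of dx_i ∧ dx_j in alpha ∧ beta is (alpha_i * beta_j - alpha_j * beta_i). Collecting: alpha ∧ beta = (-6*x + 2*y) dx ∧ dy.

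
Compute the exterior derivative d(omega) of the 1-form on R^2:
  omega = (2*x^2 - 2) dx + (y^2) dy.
d(omega) = 0

For a 1-form omega = sum_i f_i dx_i, the exterior derivative is
  d(omega) = sum_{i < j} (∂f_j/∂x_i - ∂f_i/∂x_j) dx_i ∧ dx_j.

Assembling: d(omega) = 0.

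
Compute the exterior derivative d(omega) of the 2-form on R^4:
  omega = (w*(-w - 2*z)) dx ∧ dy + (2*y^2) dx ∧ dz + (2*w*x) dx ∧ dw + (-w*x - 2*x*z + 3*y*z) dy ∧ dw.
d(omega) = (-2*w - 4*y) dx ∧ dy ∧ dz + (-3*w - 4*z) dx ∧ dy ∧ dw + (2*x - 3*y) dy ∧ dz ∧ dw

For a 2-form omega = sum_{i<j} g_{ij} dx_i ∧ dx_j, the exterior derivative is
  d(omega) = sum_{i<j} d(g_{ij}) ∧ dx_i ∧ dx_j = sum_{i<j, k} (∂g_{ij}/∂x_k) dx_k ∧ dx_i ∧ dx_j.
Expand each term, using dx_k ∧ dx_i ∧ dx_j = sgn(permutation) dx_{(a)} ∧ dx_{(b)} ∧ dx_{(c)} with (a < b < c) sorted:
  d(w*(-w - 2*z)) includes (∂/∂z)(w*(-w - 2*z)) dz = (-2*w) dz, which multiplied by dx ∧ dy gives (-2*w) dx ∧ dy ∧ dz
  d(w*(-w - 2*z)) includes (∂/∂w)(w*(-w - 2*z)) dw = (-2*w - 2*z) dw, which multiplied by dx ∧ dy gives (-2*w - 2*z) dx ∧ dy ∧ dw
  d(2*y^2) includes (∂/∂y)(2*y^2) dy = (4*y) dy, which multiplied by dx ∧ dz gives (-4*y) dx ∧ dy ∧ dz
  d(-w*x - 2*x*z + 3*y*z) includes (∂/∂x)(-w*x - 2*x*z + 3*y*z) dx = (-w - 2*z) dx, which multiplied by dy ∧ dw gives (-w - 2*z) dx ∧ dy ∧ dw
  d(-w*x - 2*x*z + 3*y*z) includes (∂/∂z)(-w*x - 2*x*z + 3*y*z) dz = (-2*x + 3*y) dz, which multiplied by dy ∧ dw gives (2*x - 3*y) dy ∧ dz ∧ dw
Collecting like 3-forms: d(omega) = (-2*w - 4*y) dx ∧ dy ∧ dz + (-3*w - 4*z) dx ∧ dy ∧ dw + (2*x - 3*y) dy ∧ dz ∧ dw.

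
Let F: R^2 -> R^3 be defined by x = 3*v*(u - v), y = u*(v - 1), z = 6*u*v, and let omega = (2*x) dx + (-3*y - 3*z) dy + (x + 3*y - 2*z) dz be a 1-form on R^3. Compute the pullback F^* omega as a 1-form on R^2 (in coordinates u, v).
F^* omega = (-39*u*v^2 + 6*u*v - 3*u - 36*v^3) du + (-39*u^2*v - 15*u^2 - 72*u*v^2 + 36*v^3) dv

Using F^*(f dg) = (f ∘ F) d(g ∘ F), substitute each coordinate x_i by F_i(u, v) in f_i, and replace dx_i by d F_i = (∂F_i/∂u) du + (∂F_i/∂v) dv.
  For the x component: f_1(F) = 6*v*(u - v); d F_1 = (3*v) du + (3*u - 6*v) dv
  For the y component: f_2(F) = 3*u*(1 - 7*v); d F_2 = (v - 1) du + (u) dv
  For the z component: f_3(F) = -6*u*v - 3*u - 3*v^2; d F_3 = (6*v) du + (6*u) dv
Combining and collecting du, dv coefficients:
  coeff of du: -39*u*v^2 + 6*u*v - 3*u - 36*v^3
  coeff of dv: -39*u^2*v - 15*u^2 - 72*u*v^2 + 36*v^3
F^* omega = (-39*u*v^2 + 6*u*v - 3*u - 36*v^3) du + (-39*u^2*v - 15*u^2 - 72*u*v^2 + 36*v^3) dv.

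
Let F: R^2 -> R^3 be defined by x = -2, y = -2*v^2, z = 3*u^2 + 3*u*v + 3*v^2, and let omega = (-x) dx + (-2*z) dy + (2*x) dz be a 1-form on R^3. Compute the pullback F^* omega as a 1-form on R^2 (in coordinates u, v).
F^* omega = (-24*u - 12*v) du + (24*u^2*v + 24*u*v^2 - 12*u + 24*v^3 - 24*v) dv

Using F^*(f dg) = (f ∘ F) d(g ∘ F), substitute each coordinate x_i by F_i(u, v) in f_i, and replace dx_i by d F_i = (∂F_i/∂u) du + (∂F_i/∂v) dv.
  For the x component: f_1(F) = 2; d F_1 = (0) du + (0) dv
  For the y component: f_2(F) = -6*u^2 - 6*u*v - 6*v^2; d F_2 = (0) du + (-4*v) dv
  For the z component: f_3(F) = -4; d F_3 = (6*u + 3*v) du + (3*u + 6*v) dv
Combining and collecting du, dv coefficients:
  coeff of du: -24*u - 12*v
  coeff of dv: 24*u^2*v + 24*u*v^2 - 12*u + 24*v^3 - 24*v
F^* omega = (-24*u - 12*v) du + (24*u^2*v + 24*u*v^2 - 12*u + 24*v^3 - 24*v) dv.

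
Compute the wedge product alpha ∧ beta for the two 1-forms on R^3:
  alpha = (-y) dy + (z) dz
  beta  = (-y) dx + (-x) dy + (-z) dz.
alpha ∧ beta = (-y^2) dx ∧ dy + (z*(x + y)) dy ∧ dz + (y*z) dx ∧ dz

Distribute the wedge, using dx_i ∧ dx_j = -dx_j ∧ dx_i and dx_i ∧ dx_i = 0. For each pair (i, j) with i < j, the coefficient of dx_i ∧ dx_j in alpha ∧ beta is (alpha_i * beta_j - alpha_j * beta_i). Collecting: alpha ∧ beta = (-y^2) dx ∧ dy + (z*(x + y)) dy ∧ dz + (y*z) dx ∧ dz.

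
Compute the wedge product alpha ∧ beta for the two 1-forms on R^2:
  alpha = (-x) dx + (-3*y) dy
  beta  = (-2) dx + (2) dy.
alpha ∧ beta = (-2*x - 6*y) dx ∧ dy

Distribute the wedge, using dx_i ∧ dx_j = -dx_j ∧ dx_i and dx_i ∧ dx_i = 0. For each pair (i, j) with i < j, the coefficient of dx_i ∧ dx_j in alpha ∧ beta is (alpha_i * beta_j - alpha_j * beta_i). Collecting: alpha ∧ beta = (-2*x - 6*y) dx ∧ dy.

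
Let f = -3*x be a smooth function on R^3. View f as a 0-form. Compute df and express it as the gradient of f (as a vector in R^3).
df = (-3) dx + (0) dy + (0) dz; grad f = (-3, 0, 0)

For a 0-form f, d f = (∂f/∂x) dx + (∂f/∂y) dy + (∂f/∂z) dz. The components of the vector representation are exactly the entries of grad f in Cartesian coordinates:
  ∂f/∂x = -3
  ∂f/∂y = 0
  ∂f/∂z = 0.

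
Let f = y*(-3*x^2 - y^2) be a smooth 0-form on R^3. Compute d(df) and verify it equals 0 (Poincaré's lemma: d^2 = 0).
d(df) = 0

Step 1: df = sum_i (∂f/∂x_i) dx_i = (-6*x*y) dx + (-3*x^2 - 3*y^2) dy + (0) dz.
Step 2: Apply d again. Using the 1-form formula, the coefficient of dx ∧ dy in d(df) is ∂^2 f/∂x ∂y - ∂^2 f/∂y ∂x = (-6*x) - (-6*x) = 0 (equality of mixed partials for smooth f).
Similarly for dx ∧ dz and dy ∧ dz — all coefficients vanish. So d(df) = 0.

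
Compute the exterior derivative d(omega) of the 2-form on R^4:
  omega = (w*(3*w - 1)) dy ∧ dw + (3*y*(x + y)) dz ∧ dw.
d(omega) = (3*y) dx ∧ dz ∧ dw + (3*x + 6*y) dy ∧ dz ∧ dw

For a 2-form omega = sum_{i<j} g_{ij} dx_i ∧ dx_j, the exterior derivative is
  d(omega) = sum_{i<j} d(g_{ij}) ∧ dx_i ∧ dx_j = sum_{i<j, k} (∂g_{ij}/∂x_k) dx_k ∧ dx_i ∧ dx_j.
Expand each term, using dx_k ∧ dx_i ∧ dx_j = sgn(permutation) dx_{(a)} ∧ dx_{(b)} ∧ dx_{(c)} with (a < b < c) sorted:
  d(3*y*(x + y)) includes (∂/∂x)(3*y*(x + y)) dx = (3*y) dx, which multiplied by dz ∧ dw gives (3*y) dx ∧ dz ∧ dw
  d(3*y*(x + y)) includes (∂/∂y)(3*y*(x + y)) dy = (3*x + 6*y) dy, which multiplied by dz ∧ dw gives (3*x + 6*y) dy ∧ dz ∧ dw
Collecting like 3-forms: d(omega) = (3*y) dx ∧ dz ∧ dw + (3*x + 6*y) dy ∧ dz ∧ dw.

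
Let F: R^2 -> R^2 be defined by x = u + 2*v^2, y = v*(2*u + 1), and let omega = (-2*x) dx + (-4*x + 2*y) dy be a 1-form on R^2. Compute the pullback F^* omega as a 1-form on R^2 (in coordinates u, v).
F^* omega = (8*u*v^2 - 8*u*v - 2*u - 16*v^3) du + (8*u^2*v - 8*u^2 - 16*u*v^2 - 4*u - 16*v^3 - 8*v^2 + 2*v) dv

Using F^*(f dg) = (f ∘ F) d(g ∘ F), substitute each coordinate x_i by F_i(u, v) in f_i, and replace dx_i by d F_i = (∂F_i/∂u) du + (∂F_i/∂v) dv.
  For the x component: f_1(F) = -2*u - 4*v^2; d F_1 = (1) du + (4*v) dv
  For the y component: f_2(F) = 4*u*v - 4*u - 8*v^2 + 2*v; d F_2 = (2*v) du + (2*u + 1) dv
Combining and collecting du, dv coefficients:
  coeff of du: 8*u*v^2 - 8*u*v - 2*u - 16*v^3
  coeff of dv: 8*u^2*v - 8*u^2 - 16*u*v^2 - 4*u - 16*v^3 - 8*v^2 + 2*v
F^* omega = (8*u*v^2 - 8*u*v - 2*u - 16*v^3) du + (8*u^2*v - 8*u^2 - 16*u*v^2 - 4*u - 16*v^3 - 8*v^2 + 2*v) dv.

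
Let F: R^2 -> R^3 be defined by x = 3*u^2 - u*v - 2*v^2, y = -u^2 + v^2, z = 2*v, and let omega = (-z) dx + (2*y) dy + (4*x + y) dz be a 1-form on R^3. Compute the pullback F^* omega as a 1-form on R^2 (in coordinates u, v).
F^* omega = (4*u^3 - 4*u*v^2 - 12*u*v + 2*v^2) du + (-4*u^2*v + 22*u^2 - 6*u*v + 4*v^3 - 6*v^2) dv

Using F^*(f dg) = (f ∘ F) d(g ∘ F), substitute each coordinate x_i by F_i(u, v) in f_i, and replace dx_i by d F_i = (∂F_i/∂u) du + (∂F_i/∂v) dv.
  For the x component: f_1(F) = -2*v; d F_1 = (6*u - v) du + (-u - 4*v) dv
  For the y component: f_2(F) = -2*u^2 + 2*v^2; d F_2 = (-2*u) du + (2*v) dv
  For the z component: f_3(F) = 11*u^2 - 4*u*v - 7*v^2; d F_3 = (0) du + (2) dv
Combining and collecting du, dv coefficients:
  coeff of du: 4*u^3 - 4*u*v^2 - 12*u*v + 2*v^2
  coeff of dv: -4*u^2*v + 22*u^2 - 6*u*v + 4*v^3 - 6*v^2
F^* omega = (4*u^3 - 4*u*v^2 - 12*u*v + 2*v^2) du + (-4*u^2*v + 22*u^2 - 6*u*v + 4*v^3 - 6*v^2) dv.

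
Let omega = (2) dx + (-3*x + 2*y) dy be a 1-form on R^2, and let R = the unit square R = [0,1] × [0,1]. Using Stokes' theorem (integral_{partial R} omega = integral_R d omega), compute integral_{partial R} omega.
integral_(partial R) omega = -3

Stokes: integral_partial_R omega = integral_R d omega with d omega = (∂Q/∂x - ∂P/∂y) dx ∧ dy.
  ∂Q/∂x = -3
  ∂P/∂y = 0
  integrand = ∂Q/∂x - ∂P/∂y = -3.
Integrating over R: integral_0^1 integral_0^1 (-3) dx dy = -3.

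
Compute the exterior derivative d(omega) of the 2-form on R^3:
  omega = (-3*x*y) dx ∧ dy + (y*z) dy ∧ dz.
d(omega) = 0

For a 2-form omega = sum_{i<j} g_{ij} dx_i ∧ dx_j, the exterior derivative is
  d(omega) = sum_{i<j} d(g_{ij}) ∧ dx_i ∧ dx_j = sum_{i<j, k} (∂g_{ij}/∂x_k) dx_k ∧ dx_i ∧ dx_j.
Expand each term, using dx_k ∧ dx_i ∧ dx_j = sgn(permutation) dx_{(a)} ∧ dx_{(b)} ∧ dx_{(c)} with (a < b < c) sorted:

Collecting like 3-forms: d(omega) = 0.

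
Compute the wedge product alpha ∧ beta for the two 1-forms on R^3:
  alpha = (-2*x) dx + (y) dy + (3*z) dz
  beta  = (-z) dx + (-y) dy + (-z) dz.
alpha ∧ beta = (y*(2*x + z)) dx ∧ dy + (z*(2*x + 3*z)) dx ∧ dz + (2*y*z) dy ∧ dz

Distribute the wedge, using dx_i ∧ dx_j = -dx_j ∧ dx_i and dx_i ∧ dx_i = 0. For each pair (i, j) with i < j, the coefficient of dx_i ∧ dx_j in alpha ∧ beta is (alpha_i * beta_j - alpha_j * beta_i). Collecting: alpha ∧ beta = (y*(2*x + z)) dx ∧ dy + (z*(2*x + 3*z)) dx ∧ dz + (2*y*z) dy ∧ dz.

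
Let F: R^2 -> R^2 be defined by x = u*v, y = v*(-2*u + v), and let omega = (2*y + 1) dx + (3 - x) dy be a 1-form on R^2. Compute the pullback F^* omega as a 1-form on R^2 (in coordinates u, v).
F^* omega = (v*(-2*u*v + 2*v^2 - 5)) du + (-2*u^2*v - 5*u + 6*v) dv

Using F^*(f dg) = (f ∘ F) d(g ∘ F), substitute each coordinate x_i by F_i(u, v) in f_i, and replace dx_i by d F_i = (∂F_i/∂u) du + (∂F_i/∂v) dv.
  For the x component: f_1(F) = -4*u*v + 2*v^2 + 1; d F_1 = (v) du + (u) dv
  For the y component: f_2(F) = -u*v + 3; d F_2 = (-2*v) du + (-2*u + 2*v) dv
Combining and collecting du, dv coefficients:
  coeff of du: v*(-2*u*v + 2*v^2 - 5)
  coeff of dv: -2*u^2*v - 5*u + 6*v
F^* omega = (v*(-2*u*v + 2*v^2 - 5)) du + (-2*u^2*v - 5*u + 6*v) dv.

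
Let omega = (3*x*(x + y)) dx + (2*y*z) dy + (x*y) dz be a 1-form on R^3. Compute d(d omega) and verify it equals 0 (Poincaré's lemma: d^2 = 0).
d(d omega) = 0

Step 1: d omega = sum_{i<j} (∂f_j/∂x_i - ∂f_i/∂x_j) dx_i ∧ dx_j:
  coeff of dx ∧ dy: -3*x
  coeff of dx ∧ dz: y
  coeff of dy ∧ dz: x - 2*y
Step 2: Apply d again to each 2-form coefficient. The only possible 3-form in R^3 is dx ∧ dy ∧ dz, with coefficient
  ∂(coeff of dy∧dz)/∂x - ∂(coeff of dx∧dz)/∂y + ∂(coeff of dx∧dy)/∂z
  = ∂/∂x (x - 2*y) - ∂/∂y (y) + ∂/∂z (-3*x).
Each of these terms simplifies to sums of mixed partials that cancel in pairs. The result is 0 (by equality of mixed partials for smooth functions — Schwarz / Clairaut).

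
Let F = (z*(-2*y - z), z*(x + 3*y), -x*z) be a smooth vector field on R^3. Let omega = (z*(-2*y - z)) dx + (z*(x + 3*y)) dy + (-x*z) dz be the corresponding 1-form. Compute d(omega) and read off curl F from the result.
d(omega) = (-x - 3*y) dy ∧ dz + (-2*y - z) dz ∧ dx + (3*z) dx ∧ dy; curl F = (-x - 3*y, -2*y - z, 3*z)

d omega = sum_{i<j} (∂f_j/∂x_i - ∂f_i/∂x_j) dx_i ∧ dx_j. Under the identification (dy ∧ dz, dz ∧ dx, dx ∧ dy) ↔ (e_x, e_y, e_z), the coefficients are exactly the components of curl F. Compute:
  ∂R/∂y - ∂Q/∂z = (0) - (x + 3*y) = -x - 3*y
  ∂P/∂z - ∂R/∂x = (-2*y - 2*z) - (-z) = -2*y - z
  ∂Q/∂x - ∂P/∂y = (z) - (-2*z) = 3*z.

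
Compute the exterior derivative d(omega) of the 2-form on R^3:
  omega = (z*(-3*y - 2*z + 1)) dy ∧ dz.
d(omega) = 0

For a 2-form omega = sum_{i<j} g_{ij} dx_i ∧ dx_j, the exterior derivative is
  d(omega) = sum_{i<j} d(g_{ij}) ∧ dx_i ∧ dx_j = sum_{i<j, k} (∂g_{ij}/∂x_k) dx_k ∧ dx_i ∧ dx_j.
Expand each term, using dx_k ∧ dx_i ∧ dx_j = sgn(permutation) dx_{(a)} ∧ dx_{(b)} ∧ dx_{(c)} with (a < b < c) sorted:

Collecting like 3-forms: d(omega) = 0.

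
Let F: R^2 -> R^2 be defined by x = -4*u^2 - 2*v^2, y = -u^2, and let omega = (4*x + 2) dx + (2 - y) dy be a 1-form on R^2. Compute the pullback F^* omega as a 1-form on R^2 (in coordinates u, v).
F^* omega = (2*u*(63*u^2 + 32*v^2 - 10)) du + (8*v*(8*u^2 + 4*v^2 - 1)) dv

Using F^*(f dg) = (f ∘ F) d(g ∘ F), substitute each coordinate x_i by F_i(u, v) in f_i, and replace dx_i by d F_i = (∂F_i/∂u) du + (∂F_i/∂v) dv.
  For the x component: f_1(F) = -16*u^2 - 8*v^2 + 2; d F_1 = (-8*u) du + (-4*v) dv
  For the y component: f_2(F) = u^2 + 2; d F_2 = (-2*u) du + (0) dv
Combining and collecting du, dv coefficients:
  coeff of du: 2*u*(63*u^2 + 32*v^2 - 10)
  coeff of dv: 8*v*(8*u^2 + 4*v^2 - 1)
F^* omega = (2*u*(63*u^2 + 32*v^2 - 10)) du + (8*v*(8*u^2 + 4*v^2 - 1)) dv.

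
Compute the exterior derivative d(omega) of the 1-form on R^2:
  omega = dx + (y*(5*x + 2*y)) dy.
d(omega) = (5*y) dx ∧ dy

For a 1-form omega = sum_i f_i dx_i, the exterior derivative is
  d(omega) = sum_{i < j} (∂f_j/∂x_i - ∂f_i/∂x_j) dx_i ∧ dx_j.
  coefficient of dx ∧ dy: ∂f_2/∂x - ∂f_1/∂y = ∂(y*(5*x + 2*y))/∂x - ∂(1)/∂y = 5*y
Assembling: d(omega) = (5*y) dx ∧ dy.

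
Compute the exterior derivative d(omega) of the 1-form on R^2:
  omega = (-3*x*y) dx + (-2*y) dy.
d(omega) = (3*x) dx ∧ dy

For a 1-form omega = sum_i f_i dx_i, the exterior derivative is
  d(omega) = sum_{i < j} (∂f_j/∂x_i - ∂f_i/∂x_j) dx_i ∧ dx_j.
  coefficient of dx ∧ dy: ∂f_2/∂x - ∂f_1/∂y = ∂(-2*y)/∂x - ∂(-3*x*y)/∂y = 3*x
Assembling: d(omega) = (3*x) dx ∧ dy.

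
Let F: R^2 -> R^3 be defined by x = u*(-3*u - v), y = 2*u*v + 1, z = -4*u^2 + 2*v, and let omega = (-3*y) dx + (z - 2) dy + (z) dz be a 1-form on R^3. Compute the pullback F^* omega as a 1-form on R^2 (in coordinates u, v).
F^* omega = (32*u^3 + 28*u^2*v + 6*u*v^2 - 16*u*v + 18*u + 4*v^2 - v) du + (-8*u^3 + 6*u^2*v - 8*u^2 + 4*u*v - u + 4*v) dv

Using F^*(f dg) = (f ∘ F) d(g ∘ F), substitute each coordinate x_i by F_i(u, v) in f_i, and replace dx_i by d F_i = (∂F_i/∂u) du + (∂F_i/∂v) dv.
  For the x component: f_1(F) = -6*u*v - 3; d F_1 = (-6*u - v) du + (-u) dv
  For the y component: f_2(F) = -4*u^2 + 2*v - 2; d F_2 = (2*v) du + (2*u) dv
  For the z component: f_3(F) = -4*u^2 + 2*v; d F_3 = (-8*u) du + (2) dv
Combining and collecting du, dv coefficients:
  coeff of du: 32*u^3 + 28*u^2*v + 6*u*v^2 - 16*u*v + 18*u + 4*v^2 - v
  coeff of dv: -8*u^3 + 6*u^2*v - 8*u^2 + 4*u*v - u + 4*v
F^* omega = (32*u^3 + 28*u^2*v + 6*u*v^2 - 16*u*v + 18*u + 4*v^2 - v) du + (-8*u^3 + 6*u^2*v - 8*u^2 + 4*u*v - u + 4*v) dv.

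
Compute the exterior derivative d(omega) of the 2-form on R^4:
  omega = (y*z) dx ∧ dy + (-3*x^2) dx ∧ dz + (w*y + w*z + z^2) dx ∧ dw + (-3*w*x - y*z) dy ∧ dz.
d(omega) = (-3*w + y) dx ∧ dy ∧ dz + (-w) dx ∧ dy ∧ dw + (-w - 2*z) dx ∧ dz ∧ dw + (-3*x) dy ∧ dz ∧ dw

For a 2-form omega = sum_{i<j} g_{ij} dx_i ∧ dx_j, the exterior derivative is
  d(omega) = sum_{i<j} d(g_{ij}) ∧ dx_i ∧ dx_j = sum_{i<j, k} (∂g_{ij}/∂x_k) dx_k ∧ dx_i ∧ dx_j.
Expand each term, using dx_k ∧ dx_i ∧ dx_j = sgn(permutation) dx_{(a)} ∧ dx_{(b)} ∧ dx_{(c)} with (a < b < c) sorted:
  d(y*z) includes (∂/∂z)(y*z) dz = (y) dz, which multiplied by dx ∧ dy gives (y) dx ∧ dy ∧ dz
  d(w*y + w*z + z^2) includes (∂/∂y)(w*y + w*z + z^2) dy = (w) dy, which multiplied by dx ∧ dw gives (-w) dx ∧ dy ∧ dw
  d(w*y + w*z + z^2) includes (∂/∂z)(w*y + w*z + z^2) dz = (w + 2*z) dz, which multiplied by dx ∧ dw gives (-w - 2*z) dx ∧ dz ∧ dw
  d(-3*w*x - y*z) includes (∂/∂x)(-3*w*x - y*z) dx = (-3*w) dx, which multiplied by dy ∧ dz gives (-3*w) dx ∧ dy ∧ dz
  d(-3*w*x - y*z) includes (∂/∂w)(-3*w*x - y*z) dw = (-3*x) dw, which multiplied by dy ∧ dz gives (-3*x) dy ∧ dz ∧ dw
Collecting like 3-forms: d(omega) = (-3*w + y) dx ∧ dy ∧ dz + (-w) dx ∧ dy ∧ dw + (-w - 2*z) dx ∧ dz ∧ dw + (-3*x) dy ∧ dz ∧ dw.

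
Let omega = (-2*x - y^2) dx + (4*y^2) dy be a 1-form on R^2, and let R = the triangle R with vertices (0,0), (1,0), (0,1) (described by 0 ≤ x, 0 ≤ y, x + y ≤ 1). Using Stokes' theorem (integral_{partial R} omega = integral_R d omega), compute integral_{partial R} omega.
integral_(partial R) omega = 1/3

Stokes: integral_partial_R omega = integral_R d omega with d omega = (∂Q/∂x - ∂P/∂y) dx ∧ dy.
  ∂Q/∂x = 0
  ∂P/∂y = -2*y
  integrand = ∂Q/∂x - ∂P/∂y = 2*y.
Integrating over R: integral_0^1 integral_0^{1-x} (2*y) dy dx = 1/3.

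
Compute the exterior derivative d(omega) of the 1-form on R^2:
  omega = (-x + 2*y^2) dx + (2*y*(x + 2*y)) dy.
d(omega) = (-2*y) dx ∧ dy

For a 1-form omega = sum_i f_i dx_i, the exterior derivative is
  d(omega) = sum_{i < j} (∂f_j/∂x_i - ∂f_i/∂x_j) dx_i ∧ dx_j.
  coefficient of dx ∧ dy: ∂f_2/∂x - ∂f_1/∂y = ∂(2*y*(x + 2*y))/∂x - ∂(-x + 2*y^2)/∂y = -2*y
Assembling: d(omega) = (-2*y) dx ∧ dy.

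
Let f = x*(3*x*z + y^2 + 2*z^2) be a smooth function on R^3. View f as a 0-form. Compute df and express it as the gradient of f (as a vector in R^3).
df = (6*x*z + y^2 + 2*z^2) dx + (2*x*y) dy + (x*(3*x + 4*z)) dz; grad f = (6*x*z + y^2 + 2*z^2, 2*x*y, x*(3*x + 4*z))

For a 0-form f, d f = (∂f/∂x) dx + (∂f/∂y) dy + (∂f/∂z) dz. The components of the vector representation are exactly the entries of grad f in Cartesian coordinates:
  ∂f/∂x = 6*x*z + y^2 + 2*z^2
  ∂f/∂y = 2*x*y
  ∂f/∂z = x*(3*x + 4*z).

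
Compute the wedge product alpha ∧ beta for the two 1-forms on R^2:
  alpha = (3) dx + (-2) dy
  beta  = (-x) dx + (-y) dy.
alpha ∧ beta = (-2*x - 3*y) dx ∧ dy

Distribute the wedge, using dx_i ∧ dx_j = -dx_j ∧ dx_i and dx_i ∧ dx_i = 0. For each pair (i, j) with i < j, the coefficient of dx_i ∧ dx_j in alpha ∧ beta is (alpha_i * beta_j - alpha_j * beta_i). Collecting: alpha ∧ beta = (-2*x - 3*y) dx ∧ dy.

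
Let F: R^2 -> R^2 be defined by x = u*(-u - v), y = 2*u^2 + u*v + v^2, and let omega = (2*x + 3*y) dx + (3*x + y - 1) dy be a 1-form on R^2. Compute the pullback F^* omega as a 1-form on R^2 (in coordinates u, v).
F^* omega = (-12*u^3 - 15*u^2*v - 5*u*v^2 - 4*u - 2*v^3 - v) du + (-5*u^3 - 5*u^2*v - 6*u*v^2 - u + 2*v^3 - 2*v) dv

Using F^*(f dg) = (f ∘ F) d(g ∘ F), substitute each coordinate x_i by F_i(u, v) in f_i, and replace dx_i by d F_i = (∂F_i/∂u) du + (∂F_i/∂v) dv.
  For the x component: f_1(F) = 4*u^2 + u*v + 3*v^2; d F_1 = (-2*u - v) du + (-u) dv
  For the y component: f_2(F) = -u^2 - 2*u*v + v^2 - 1; d F_2 = (4*u + v) du + (u + 2*v) dv
Combining and collecting du, dv coefficients:
  coeff of du: -12*u^3 - 15*u^2*v - 5*u*v^2 - 4*u - 2*v^3 - v
  coeff of dv: -5*u^3 - 5*u^2*v - 6*u*v^2 - u + 2*v^3 - 2*v
F^* omega = (-12*u^3 - 15*u^2*v - 5*u*v^2 - 4*u - 2*v^3 - v) du + (-5*u^3 - 5*u^2*v - 6*u*v^2 - u + 2*v^3 - 2*v) dv.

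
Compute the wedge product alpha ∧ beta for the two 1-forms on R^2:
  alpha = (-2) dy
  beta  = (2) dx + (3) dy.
alpha ∧ beta = (4) dx ∧ dy

Distribute the wedge, using dx_i ∧ dx_j = -dx_j ∧ dx_i and dx_i ∧ dx_i = 0. For each pair (i, j) with i < j, the coefficient of dx_i ∧ dx_j in alpha ∧ beta is (alpha_i * beta_j - alpha_j * beta_i). Collecting: alpha ∧ beta = (4) dx ∧ dy.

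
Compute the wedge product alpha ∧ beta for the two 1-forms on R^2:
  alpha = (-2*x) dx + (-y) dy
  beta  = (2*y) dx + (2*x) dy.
alpha ∧ beta = (-4*x^2 + 2*y^2) dx ∧ dy

Distribute the wedge, using dx_i ∧ dx_j = -dx_j ∧ dx_i and dx_i ∧ dx_i = 0. For each pair (i, j) with i < j, the coefficient of dx_i ∧ dx_j in alpha ∧ beta is (alpha_i * beta_j - alpha_j * beta_i). Collecting: alpha ∧ beta = (-4*x^2 + 2*y^2) dx ∧ dy.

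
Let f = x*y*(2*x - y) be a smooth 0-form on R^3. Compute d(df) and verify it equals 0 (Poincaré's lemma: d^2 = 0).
d(df) = 0

Step 1: df = sum_i (∂f/∂x_i) dx_i = (y*(4*x - y)) dx + (2*x*(x - y)) dy + (0) dz.
Step 2: Apply d again. Using the 1-form formula, the coefficient of dx ∧ dy in d(df) is ∂^2 f/∂x ∂y - ∂^2 f/∂y ∂x = (4*x - 2*y) - (4*x - 2*y) = 0 (equality of mixed partials for smooth f).
Similarly for dx ∧ dz and dy ∧ dz — all coefficients vanish. So d(df) = 0.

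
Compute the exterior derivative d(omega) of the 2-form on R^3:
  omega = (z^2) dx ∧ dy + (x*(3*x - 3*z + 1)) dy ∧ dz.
d(omega) = (6*x - z + 1) dx ∧ dy ∧ dz

For a 2-form omega = sum_{i<j} g_{ij} dx_i ∧ dx_j, the exterior derivative is
  d(omega) = sum_{i<j} d(g_{ij}) ∧ dx_i ∧ dx_j = sum_{i<j, k} (∂g_{ij}/∂x_k) dx_k ∧ dx_i ∧ dx_j.
Expand each term, using dx_k ∧ dx_i ∧ dx_j = sgn(permutation) dx_{(a)} ∧ dx_{(b)} ∧ dx_{(c)} with (a < b < c) sorted:
  d(z^2) includes (∂/∂z)(z^2) dz = (2*z) dz, which multiplied by dx ∧ dy gives (2*z) dx ∧ dy ∧ dz
  d(x*(3*x - 3*z + 1)) includes (∂/∂x)(x*(3*x - 3*z + 1)) dx = (6*x - 3*z + 1) dx, which multiplied by dy ∧ dz gives (6*x - 3*z + 1) dx ∧ dy ∧ dz
Collecting like 3-forms: d(omega) = (6*x - z + 1) dx ∧ dy ∧ dz.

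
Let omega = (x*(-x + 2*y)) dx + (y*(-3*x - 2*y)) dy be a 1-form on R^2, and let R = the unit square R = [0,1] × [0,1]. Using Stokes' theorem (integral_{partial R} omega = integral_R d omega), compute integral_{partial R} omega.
integral_(partial R) omega = -5/2

Stokes: integral_partial_R omega = integral_R d omega with d omega = (∂Q/∂x - ∂P/∂y) dx ∧ dy.
  ∂Q/∂x = -3*y
  ∂P/∂y = 2*x
  integrand = ∂Q/∂x - ∂P/∂y = -2*x - 3*y.
Integrating over R: integral_0^1 integral_0^1 (-2*x - 3*y) dx dy = -5/2.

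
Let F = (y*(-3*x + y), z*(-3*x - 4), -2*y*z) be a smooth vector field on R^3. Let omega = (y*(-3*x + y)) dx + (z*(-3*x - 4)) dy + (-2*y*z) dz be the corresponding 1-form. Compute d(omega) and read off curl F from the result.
d(omega) = (3*x - 2*z + 4) dy ∧ dz + (0) dz ∧ dx + (3*x - 2*y - 3*z) dx ∧ dy; curl F = (3*x - 2*z + 4, 0, 3*x - 2*y - 3*z)

d omega = sum_{i<j} (∂f_j/∂x_i - ∂f_i/∂x_j) dx_i ∧ dx_j. Under the identification (dy ∧ dz, dz ∧ dx, dx ∧ dy) ↔ (e_x, e_y, e_z), the coefficients are exactly the components of curl F. Compute:
  ∂R/∂y - ∂Q/∂z = (-2*z) - (-3*x - 4) = 3*x - 2*z + 4
  ∂P/∂z - ∂R/∂x = (0) - (0) = 0
  ∂Q/∂x - ∂P/∂y = (-3*z) - (-3*x + 2*y) = 3*x - 2*y - 3*z.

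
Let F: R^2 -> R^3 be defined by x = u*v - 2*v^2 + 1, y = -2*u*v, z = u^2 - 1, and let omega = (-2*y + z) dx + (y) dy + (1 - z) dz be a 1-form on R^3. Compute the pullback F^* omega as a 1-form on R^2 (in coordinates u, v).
F^* omega = (-2*u^3 + u^2*v + 8*u*v^2 + 4*u - v) du + (u^3 + 4*u^2*v - 16*u*v^2 - u + 4*v) dv

Using F^*(f dg) = (f ∘ F) d(g ∘ F), substitute each coordinate x_i by F_i(u, v) in f_i, and replace dx_i by d F_i = (∂F_i/∂u) du + (∂F_i/∂v) dv.
  For the x component: f_1(F) = u^2 + 4*u*v - 1; d F_1 = (v) du + (u - 4*v) dv
  For the y component: f_2(F) = -2*u*v; d F_2 = (-2*v) du + (-2*u) dv
  For the z component: f_3(F) = 2 - u^2; d F_3 = (2*u) du + (0) dv
Combining and collecting du, dv coefficients:
  coeff of du: -2*u^3 + u^2*v + 8*u*v^2 + 4*u - v
  coeff of dv: u^3 + 4*u^2*v - 16*u*v^2 - u + 4*v
F^* omega = (-2*u^3 + u^2*v + 8*u*v^2 + 4*u - v) du + (u^3 + 4*u^2*v - 16*u*v^2 - u + 4*v) dv.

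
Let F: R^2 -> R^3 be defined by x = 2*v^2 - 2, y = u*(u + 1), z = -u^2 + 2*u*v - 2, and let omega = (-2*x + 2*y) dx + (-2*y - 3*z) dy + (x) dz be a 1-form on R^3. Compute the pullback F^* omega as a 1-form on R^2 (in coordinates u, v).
F^* omega = (2*u^3 - 12*u^2*v - 3*u^2 - 4*u*v^2 - 6*u*v + 14*u + 4*v^3 - 4*v + 6) du + (8*u^2*v + 4*u*v^2 + 8*u*v - 4*u - 16*v^3 + 16*v) dv

Using F^*(f dg) = (f ∘ F) d(g ∘ F), substitute each coordinate x_i by F_i(u, v) in f_i, and replace dx_i by d F_i = (∂F_i/∂u) du + (∂F_i/∂v) dv.
  For the x component: f_1(F) = 2*u^2 + 2*u - 4*v^2 + 4; d F_1 = (0) du + (4*v) dv
  For the y component: f_2(F) = u^2 - 6*u*v - 2*u + 6; d F_2 = (2*u + 1) du + (0) dv
  For the z component: f_3(F) = 2*v^2 - 2; d F_3 = (-2*u + 2*v) du + (2*u) dv
Combining and collecting du, dv coefficients:
  coeff of du: 2*u^3 - 12*u^2*v - 3*u^2 - 4*u*v^2 - 6*u*v + 14*u + 4*v^3 - 4*v + 6
  coeff of dv: 8*u^2*v + 4*u*v^2 + 8*u*v - 4*u - 16*v^3 + 16*v
F^* omega = (2*u^3 - 12*u^2*v - 3*u^2 - 4*u*v^2 - 6*u*v + 14*u + 4*v^3 - 4*v + 6) du + (8*u^2*v + 4*u*v^2 + 8*u*v - 4*u - 16*v^3 + 16*v) dv.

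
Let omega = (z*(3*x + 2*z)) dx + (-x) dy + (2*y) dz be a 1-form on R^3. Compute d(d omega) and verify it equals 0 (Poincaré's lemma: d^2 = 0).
d(d omega) = 0

Step 1: d omega = sum_{i<j} (∂f_j/∂x_i - ∂f_i/∂x_j) dx_i ∧ dx_j:
  coeff of dx ∧ dy: -1
  coeff of dx ∧ dz: -3*x - 4*z
  coeff of dy ∧ dz: 2
Step 2: Apply d again to each 2-form coefficient. The only possible 3-form in R^3 is dx ∧ dy ∧ dz, with coefficient
  ∂(coeff of dy∧dz)/∂x - ∂(coeff of dx∧dz)/∂y + ∂(coeff of dx∧dy)/∂z
  = ∂/∂x (2) - ∂/∂y (-3*x - 4*z) + ∂/∂z (-1).
Each of these terms simplifies to sums of mixed partials that cancel in pairs. The result is 0 (by equality of mixed partials for smooth functions — Schwarz / Clairaut).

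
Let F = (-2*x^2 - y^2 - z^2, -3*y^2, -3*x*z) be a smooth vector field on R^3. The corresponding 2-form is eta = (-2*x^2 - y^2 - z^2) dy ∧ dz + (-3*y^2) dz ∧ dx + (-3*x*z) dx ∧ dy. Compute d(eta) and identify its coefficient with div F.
d(eta) = (-7*x - 6*y) dx ∧ dy ∧ dz; div F = -7*x - 6*y

For a 2-form in R^3 of the form above, applying d gives a 3-form with coefficient ∂P/∂x + ∂Q/∂y + ∂R/∂z:
  ∂P/∂x = -4*x
  ∂Q/∂y = -6*y
  ∂R/∂z = -3*x
Sum = -7*x - 6*y, which is exactly div F.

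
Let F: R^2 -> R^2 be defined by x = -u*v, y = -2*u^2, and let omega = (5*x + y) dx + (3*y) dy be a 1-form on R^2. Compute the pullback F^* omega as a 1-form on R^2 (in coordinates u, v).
F^* omega = (u*(24*u^2 + 2*u*v + 5*v^2)) du + (u^2*(2*u + 5*v)) dv

Using F^*(f dg) = (f ∘ F) d(g ∘ F), substitute each coordinate x_i by F_i(u, v) in f_i, and replace dx_i by d F_i = (∂F_i/∂u) du + (∂F_i/∂v) dv.
  For the x component: f_1(F) = u*(-2*u - 5*v); d F_1 = (-v) du + (-u) dv
  For the y component: f_2(F) = -6*u^2; d F_2 = (-4*u) du + (0) dv
Combining and collecting du, dv coefficients:
  coeff of du: u*(24*u^2 + 2*u*v + 5*v^2)
  coeff of dv: u^2*(2*u + 5*v)
F^* omega = (u*(24*u^2 + 2*u*v + 5*v^2)) du + (u^2*(2*u + 5*v)) dv.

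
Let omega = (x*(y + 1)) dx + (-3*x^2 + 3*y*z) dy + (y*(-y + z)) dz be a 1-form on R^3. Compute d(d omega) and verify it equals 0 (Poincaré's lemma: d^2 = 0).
d(d omega) = 0

Step 1: d omega = sum_{i<j} (∂f_j/∂x_i - ∂f_i/∂x_j) dx_i ∧ dx_j:
  coeff of dx ∧ dy: -7*x
  coeff of dx ∧ dz: 0
  coeff of dy ∧ dz: -5*y + z
Step 2: Apply d again to each 2-form coefficient. The only possible 3-form in R^3 is dx ∧ dy ∧ dz, with coefficient
  ∂(coeff of dy∧dz)/∂x - ∂(coeff of dx∧dz)/∂y + ∂(coeff of dx∧dy)/∂z
  = ∂/∂x (-5*y + z) - ∂/∂y (0) + ∂/∂z (-7*x).
Each of these terms simplifies to sums of mixed partials that cancel in pairs. The result is 0 (by equality of mixed partials for smooth functions — Schwarz / Clairaut).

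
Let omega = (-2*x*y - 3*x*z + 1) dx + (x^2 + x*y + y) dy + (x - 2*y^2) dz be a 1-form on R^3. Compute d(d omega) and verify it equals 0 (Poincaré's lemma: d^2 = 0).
d(d omega) = 0

Step 1: d omega = sum_{i<j} (∂f_j/∂x_i - ∂f_i/∂x_j) dx_i ∧ dx_j:
  coeff of dx ∧ dy: 4*x + y
  coeff of dx ∧ dz: 3*x + 1
  coeff of dy ∧ dz: -4*y
Step 2: Apply d again to each 2-form coefficient. The only possible 3-form in R^3 is dx ∧ dy ∧ dz, with coefficient
  ∂(coeff of dy∧dz)/∂x - ∂(coeff of dx∧dz)/∂y + ∂(coeff of dx∧dy)/∂z
  = ∂/∂x (-4*y) - ∂/∂y (3*x + 1) + ∂/∂z (4*x + y).
Each of these terms simplifies to sums of mixed partials that cancel in pairs. The result is 0 (by equality of mixed partials for smooth functions — Schwarz / Clairaut).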